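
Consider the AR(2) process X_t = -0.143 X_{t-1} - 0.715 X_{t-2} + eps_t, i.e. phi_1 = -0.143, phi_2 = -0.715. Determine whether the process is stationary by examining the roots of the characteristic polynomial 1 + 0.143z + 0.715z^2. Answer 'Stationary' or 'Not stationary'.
\text{Stationary}

The AR(p) characteristic polynomial is P(z) = 1 + 0.143z + 0.715z^2.
Stationarity requires all roots to lie outside the unit circle, i.e. |z| > 1 for every root.
Set 1 + (0.143) z + (0.715) z^2 = 0, i.e. a z^2 + b z + c = 0 with a = 0.715, b = 0.143, c = 1.
Discriminant D = b^2 - 4ac = (0.143)^2 - 4*(0.715)*1 = 0.020449 - (2.86) = -2.839551.
D < 0, so the roots are the complex-conjugate pair z = (-b +/- i sqrt(-D)) / (2a) = -0.1 +/- 1.1784i.
For a conjugate pair |z|^2 = z * conj(z) = (product of roots) = c/a = 1/(0.715) = 1.398601, so |z| = sqrt(1.398601) = 1.1826 for both roots.
Moduli of all roots: 1.1826, 1.1826.
All moduli strictly greater than 1? Yes.
Verdict: Stationary.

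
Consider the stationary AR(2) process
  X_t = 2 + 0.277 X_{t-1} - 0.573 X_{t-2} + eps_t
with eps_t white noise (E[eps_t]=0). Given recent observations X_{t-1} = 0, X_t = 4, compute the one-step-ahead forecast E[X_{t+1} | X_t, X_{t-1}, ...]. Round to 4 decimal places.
E[X_{t+1} \mid \mathcal F_t] = 3.1080

For an AR(p) model X_t = c + sum_i phi_i X_{t-i} + eps_t, the
one-step-ahead conditional mean is
  E[X_{t+1} | X_t, ...] = c + sum_i phi_i X_{t+1-i}.
Substitute known values:
  E[X_{t+1} | ...] = 2 + (0.277) * (4) + (-0.573) * (0)
                   = 3.1080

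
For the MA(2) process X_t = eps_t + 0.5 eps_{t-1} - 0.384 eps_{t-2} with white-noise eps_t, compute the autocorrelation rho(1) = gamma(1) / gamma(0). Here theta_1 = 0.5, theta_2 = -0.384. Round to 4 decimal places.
\rho(1) = 0.2204

For an MA(q) process with theta_0 = 1, the autocovariance is
  gamma(k) = sigma^2 * sum_{i=0..q-k} theta_i * theta_{i+k},
and rho(k) = gamma(k) / gamma(0). Sigma^2 cancels.
  numerator   = (1)*(0.5) + (0.5)*(-0.384) = 0.308.
  denominator = (1)^2 + (0.5)^2 + (-0.384)^2 = 1.397456.
  rho(1) = 0.308 / 1.397456 = 0.2204.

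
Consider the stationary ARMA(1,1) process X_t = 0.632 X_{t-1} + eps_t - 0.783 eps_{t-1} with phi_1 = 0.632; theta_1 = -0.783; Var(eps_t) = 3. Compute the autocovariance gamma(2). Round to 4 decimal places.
\gamma(2) = -0.2408

Multiply the model equation by X_{t-k} and take expectations. With theta_0 = psi_0 = 1 and psi_j the MA(infinity) weights, this gives
  gamma(k) - sum_i phi_i gamma(k-i) = c_k,
  c_k = sigma^2 * sum_{j=k..q} theta_j psi_{j-k}   (c_k = 0 for k > q),
using gamma(-m) = gamma(m).
psi-weights needed (psi_j = theta_j + sum_i phi_i psi_{j-i}):
  psi_1 = theta_1 + phi_1 = -0.783 + (0.632) = -0.151
Right-hand sides:
  c_0 = sigma^2 (1 + theta_1 psi_1) = 3 * (1 + (-0.783)(-0.151)) = 3 * 1.118233 = 3.354699
  c_1 = sigma^2 theta_1 = 3 * (-0.783) = -2.349
  c_2 = 0
Equations for k = 0 and k = 1 (AR order 1):
  gamma(0) = phi_1 gamma(1) + c_0
  gamma(1) = phi_1 gamma(0) + c_1
Substituting the second into the first: gamma(0) (1 - phi_1^2) = c_0 + phi_1 c_1, so
  gamma(0) = (c_0 + phi_1 c_1) / (1 - phi_1^2) = (3.354699 + (0.632)(-2.349)) / (1 - (0.632)^2) = 1.870131 / 0.600576 = 3.113896.
  gamma(1) = phi_1 gamma(0) + c_1 = (0.632)(3.113896) + (-2.349) = -0.381018.
For k = 2 (> q): gamma(2) = phi_1 gamma(1) = (0.632)(-0.381018) = -0.240803.
Therefore gamma(2) = -0.2408 (to 4 decimal places).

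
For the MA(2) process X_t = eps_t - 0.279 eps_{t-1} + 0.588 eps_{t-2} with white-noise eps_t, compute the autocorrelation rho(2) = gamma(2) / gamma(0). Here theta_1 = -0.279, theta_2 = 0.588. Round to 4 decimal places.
\rho(2) = 0.4130

For an MA(q) process with theta_0 = 1, the autocovariance is
  gamma(k) = sigma^2 * sum_{i=0..q-k} theta_i * theta_{i+k},
and rho(k) = gamma(k) / gamma(0). Sigma^2 cancels.
  numerator   = (1)*(0.588) = 0.588.
  denominator = (1)^2 + (-0.279)^2 + (0.588)^2 = 1.423585.
  rho(2) = 0.588 / 1.423585 = 0.4130.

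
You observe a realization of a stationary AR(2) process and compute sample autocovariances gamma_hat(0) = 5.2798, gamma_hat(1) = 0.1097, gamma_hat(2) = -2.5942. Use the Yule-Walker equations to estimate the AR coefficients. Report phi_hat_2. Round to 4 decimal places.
\hat\phi_{2} = -0.4920

The Yule-Walker equations for an AR(p) process read, in matrix form,
  Gamma_p phi = r_p,   with   (Gamma_p)_{ij} = gamma(|i - j|),
                       (r_p)_i = gamma(i),   i,j = 1..p.
Substitute the sample gammas (Toeplitz matrix and right-hand side of size 2):
  Gamma_p = [[5.2798, 0.1097], [0.1097, 5.2798]]
  r_p     = [0.1097, -2.5942]
Written out:
  5.2798 phi_1 + 0.1097 phi_2 = 0.1097
  0.1097 phi_1 + 5.2798 phi_2 = -2.5942
Solve by Cramer's rule:
  det = gamma(0)^2 - gamma(1)^2 = (5.2798)^2 - (0.1097)^2 = 27.87628804 - 0.01203409 = 27.86425395
  phi_hat_1 = [gamma(1) gamma(0) - gamma(1) gamma(2)] / det = [(0.1097)(5.2798) - (0.1097)(-2.5942)] / 27.86425395 = 0.8637778 / 27.86425395 = 0.031
  phi_hat_2 = [gamma(0) gamma(2) - gamma(1)^2] / det = [(5.2798)(-2.5942) - (0.1097)^2] / 27.86425395 = -13.70889125 / 27.86425395 = -0.492
So phi_hat = [0.0310, -0.4920].
Therefore phi_hat_2 = -0.4920.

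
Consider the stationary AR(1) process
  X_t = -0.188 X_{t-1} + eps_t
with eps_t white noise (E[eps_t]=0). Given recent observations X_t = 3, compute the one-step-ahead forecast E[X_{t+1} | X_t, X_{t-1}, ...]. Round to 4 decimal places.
E[X_{t+1} \mid \mathcal F_t] = -0.5640

For an AR(p) model X_t = c + sum_i phi_i X_{t-i} + eps_t, the
one-step-ahead conditional mean is
  E[X_{t+1} | X_t, ...] = c + sum_i phi_i X_{t+1-i}.
Substitute known values:
  E[X_{t+1} | ...] = (-0.188) * (3)
                   = -0.5640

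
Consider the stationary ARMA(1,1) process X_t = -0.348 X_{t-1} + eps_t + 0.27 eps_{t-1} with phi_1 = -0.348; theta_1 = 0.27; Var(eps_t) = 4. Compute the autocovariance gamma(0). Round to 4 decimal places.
\gamma(0) = 4.0277

Multiply the model equation by X_{t-k} and take expectations. With theta_0 = psi_0 = 1 and psi_j the MA(infinity) weights, this gives
  gamma(k) - sum_i phi_i gamma(k-i) = c_k,
  c_k = sigma^2 * sum_{j=k..q} theta_j psi_{j-k}   (c_k = 0 for k > q),
using gamma(-m) = gamma(m).
psi-weights needed (psi_j = theta_j + sum_i phi_i psi_{j-i}):
  psi_1 = theta_1 + phi_1 = 0.27 + (-0.348) = -0.078
Right-hand sides:
  c_0 = sigma^2 (1 + theta_1 psi_1) = 4 * (1 + (0.27)(-0.078)) = 4 * 0.97894 = 3.91576
  c_1 = sigma^2 theta_1 = 4 * (0.27) = 1.08
  c_2 = 0
Equations for k = 0 and k = 1 (AR order 1):
  gamma(0) = phi_1 gamma(1) + c_0
  gamma(1) = phi_1 gamma(0) + c_1
Substituting the second into the first: gamma(0) (1 - phi_1^2) = c_0 + phi_1 c_1, so
  gamma(0) = (c_0 + phi_1 c_1) / (1 - phi_1^2) = (3.91576 + (-0.348)(1.08)) / (1 - (-0.348)^2) = 3.53992 / 0.878896 = 4.027689.
Therefore gamma(0) = 4.0277 (to 4 decimal places).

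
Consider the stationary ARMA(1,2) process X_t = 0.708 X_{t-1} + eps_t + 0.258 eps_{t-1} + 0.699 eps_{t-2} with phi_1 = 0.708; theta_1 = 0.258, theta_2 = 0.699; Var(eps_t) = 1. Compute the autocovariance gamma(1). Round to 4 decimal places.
\gamma(1) = 5.0169

Multiply the model equation by X_{t-k} and take expectations. With theta_0 = psi_0 = 1 and psi_j the MA(infinity) weights, this gives
  gamma(k) - sum_i phi_i gamma(k-i) = c_k,
  c_k = sigma^2 * sum_{j=k..q} theta_j psi_{j-k}   (c_k = 0 for k > q),
using gamma(-m) = gamma(m).
psi-weights needed (psi_j = theta_j + sum_i phi_i psi_{j-i}):
  psi_1 = theta_1 + phi_1 = 0.258 + (0.708) = 0.966
  psi_2 = theta_2 + phi_1 psi_1 = 0.699 + (0.708)(0.966) = 1.382928
Right-hand sides:
  c_0 = sigma^2 (1 + theta_1 psi_1 + theta_2 psi_2) = 1 * (1 + (0.258)(0.966) + (0.699)(1.382928)) = 1 * 2.215895 = 2.215895
  c_1 = sigma^2 (theta_1 + theta_2 psi_1) = 1 * (0.258 + (0.699)(0.966)) = 0.933234
  c_2 = sigma^2 theta_2 = 1 * (0.699) = 0.699
Equations for k = 0 and k = 1 (AR order 1):
  gamma(0) = phi_1 gamma(1) + c_0
  gamma(1) = phi_1 gamma(0) + c_1
Substituting the second into the first: gamma(0) (1 - phi_1^2) = c_0 + phi_1 c_1, so
  gamma(0) = (c_0 + phi_1 c_1) / (1 - phi_1^2) = (2.215895 + (0.708)(0.933234)) / (1 - (0.708)^2) = 2.876624 / 0.498736 = 5.76783.
  gamma(1) = phi_1 gamma(0) + c_1 = (0.708)(5.76783) + (0.933234) = 5.016857.
Therefore gamma(1) = 5.0169 (to 4 decimal places).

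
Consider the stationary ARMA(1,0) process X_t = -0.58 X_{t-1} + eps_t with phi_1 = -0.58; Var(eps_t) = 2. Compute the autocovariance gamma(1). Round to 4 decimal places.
\gamma(1) = -1.7480

Multiply the model equation by X_{t-k} and take expectations. With theta_0 = psi_0 = 1 and psi_j the MA(infinity) weights, this gives
  gamma(k) - sum_i phi_i gamma(k-i) = c_k,
  c_k = sigma^2 * sum_{j=k..q} theta_j psi_{j-k}   (c_k = 0 for k > q),
using gamma(-m) = gamma(m).
Pure AR (q = 0): c_0 = sigma^2 = 2, c_k = 0 for k >= 1.
Equations for k = 0 and k = 1 (AR order 1):
  gamma(0) = phi_1 gamma(1) + c_0
  gamma(1) = phi_1 gamma(0) + c_1
Substituting the second into the first: gamma(0) (1 - phi_1^2) = c_0 + phi_1 c_1, so
  gamma(0) = c_0 / (1 - phi_1^2) = 2 / (1 - (-0.58)^2) = 2 / 0.6636 = 3.013864.
  gamma(1) = phi_1 gamma(0) = (-0.58)(3.013864) = -1.748041.
Therefore gamma(1) = -1.7480 (to 4 decimal places).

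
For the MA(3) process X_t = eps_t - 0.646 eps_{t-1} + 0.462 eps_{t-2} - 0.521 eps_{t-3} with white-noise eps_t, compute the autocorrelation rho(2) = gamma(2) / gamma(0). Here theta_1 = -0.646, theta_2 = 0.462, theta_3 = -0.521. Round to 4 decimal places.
\rho(2) = 0.4198

For an MA(q) process with theta_0 = 1, the autocovariance is
  gamma(k) = sigma^2 * sum_{i=0..q-k} theta_i * theta_{i+k},
and rho(k) = gamma(k) / gamma(0). Sigma^2 cancels.
  numerator   = (1)*(0.462) + (-0.646)*(-0.521) = 0.798566.
  denominator = (1)^2 + (-0.646)^2 + (0.462)^2 + (-0.521)^2 = 1.902201.
  rho(2) = 0.798566 / 1.902201 = 0.4198.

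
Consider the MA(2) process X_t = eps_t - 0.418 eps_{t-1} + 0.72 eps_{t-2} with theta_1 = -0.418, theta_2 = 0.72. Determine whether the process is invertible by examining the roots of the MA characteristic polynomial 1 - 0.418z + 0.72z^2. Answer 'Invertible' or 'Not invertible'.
\text{Invertible}

The MA(q) characteristic polynomial is P(z) = 1 - 0.418z + 0.72z^2.
Invertibility requires all roots to lie outside the unit circle, i.e. |z| > 1 for every root.
Set 1 + (-0.418) z + (0.72) z^2 = 0, i.e. a z^2 + b z + c = 0 with a = 0.72, b = -0.418, c = 1.
Discriminant D = b^2 - 4ac = (-0.418)^2 - 4*(0.72)*1 = 0.174724 - (2.88) = -2.705276.
D < 0, so the roots are the complex-conjugate pair z = (-b +/- i sqrt(-D)) / (2a) = 0.2903 +/- 1.1422i.
For a conjugate pair |z|^2 = z * conj(z) = (product of roots) = c/a = 1/(0.72) = 1.388889, so |z| = sqrt(1.388889) = 1.1785 for both roots.
Moduli of all roots: 1.1785, 1.1785.
All moduli strictly greater than 1? Yes.
Verdict: Invertible.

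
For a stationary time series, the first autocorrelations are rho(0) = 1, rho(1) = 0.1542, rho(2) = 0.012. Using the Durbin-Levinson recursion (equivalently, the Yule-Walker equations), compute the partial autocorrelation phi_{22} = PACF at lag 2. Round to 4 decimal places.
\phi_{22} = -0.0121

The PACF at lag k is phi_{kk}, the last component of the solution
to the Yule-Walker system G_k phi = r_k where
  (G_k)_{ij} = rho(|i - j|), (r_k)_i = rho(i), i,j = 1..k.
Equivalently, Durbin-Levinson gives phi_{kk} iteratively:
  phi_{11} = rho(1)
  phi_{kk} = [rho(k) - sum_{j=1..k-1} phi_{k-1,j} rho(k-j)]
            / [1 - sum_{j=1..k-1} phi_{k-1,j} rho(j)],
  phi_{k,j} = phi_{k-1,j} - phi_{kk} phi_{k-1,k-j},  j = 1..k-1.
Step k = 1:
  phi_11 = rho(1) = 0.1542.
Step k = 2:
  phi_22 = [rho(2) - phi_11 rho(1)] / [1 - phi_11 rho(1)] = [0.012 - (0.1542)(0.1542)] / [1 - (0.1542)(0.1542)]
         = -0.01177764 / 0.97622236 = -0.0121.
Therefore phi_{22} = -0.0121.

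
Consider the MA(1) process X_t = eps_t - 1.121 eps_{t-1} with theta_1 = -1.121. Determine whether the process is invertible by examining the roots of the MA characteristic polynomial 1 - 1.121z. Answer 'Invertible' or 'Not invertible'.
\text{Not invertible}

The MA(q) characteristic polynomial is P(z) = 1 - 1.121z.
Invertibility requires all roots to lie outside the unit circle, i.e. |z| > 1 for every root.
This is linear in z: 1 + (-1.121) z = 0  =>  z = -1/(-1.121) = 0.892061,  |z| = 0.892061.
Moduli of all roots: 0.8921.
All moduli strictly greater than 1? No.
Verdict: Not invertible.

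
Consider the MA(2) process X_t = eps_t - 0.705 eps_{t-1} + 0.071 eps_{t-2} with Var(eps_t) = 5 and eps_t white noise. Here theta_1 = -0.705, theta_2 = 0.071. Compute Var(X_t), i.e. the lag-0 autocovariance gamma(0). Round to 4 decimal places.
\gamma(0) = 7.5103

For an MA(q) process X_t = eps_t + sum_i theta_i eps_{t-i} with
Var(eps_t) = sigma^2, the variance is
  gamma(0) = sigma^2 * (1 + sum_i theta_i^2).
  sum_i theta_i^2 = (-0.705)^2 + (0.071)^2 = 0.497025 + 0.005041 = 0.502066.
  gamma(0) = 5 * (1 + 0.502066) = 5 * 1.502066 = 7.51033, which rounds to 7.5103.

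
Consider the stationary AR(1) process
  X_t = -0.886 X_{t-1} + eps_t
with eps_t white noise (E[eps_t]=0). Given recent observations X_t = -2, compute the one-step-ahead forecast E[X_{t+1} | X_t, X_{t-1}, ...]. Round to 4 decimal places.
E[X_{t+1} \mid \mathcal F_t] = 1.7720

For an AR(p) model X_t = c + sum_i phi_i X_{t-i} + eps_t, the
one-step-ahead conditional mean is
  E[X_{t+1} | X_t, ...] = c + sum_i phi_i X_{t+1-i}.
Substitute known values:
  E[X_{t+1} | ...] = (-0.886) * (-2)
                   = 1.7720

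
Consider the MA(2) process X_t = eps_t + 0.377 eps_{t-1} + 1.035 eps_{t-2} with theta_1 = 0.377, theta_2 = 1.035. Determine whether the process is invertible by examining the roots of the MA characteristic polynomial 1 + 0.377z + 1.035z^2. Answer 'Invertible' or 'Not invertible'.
\text{Not invertible}

The MA(q) characteristic polynomial is P(z) = 1 + 0.377z + 1.035z^2.
Invertibility requires all roots to lie outside the unit circle, i.e. |z| > 1 for every root.
Set 1 + (0.377) z + (1.035) z^2 = 0, i.e. a z^2 + b z + c = 0 with a = 1.035, b = 0.377, c = 1.
Discriminant D = b^2 - 4ac = (0.377)^2 - 4*(1.035)*1 = 0.142129 - (4.14) = -3.997871.
D < 0, so the roots are the complex-conjugate pair z = (-b +/- i sqrt(-D)) / (2a) = -0.1821 +/- 0.9659i.
For a conjugate pair |z|^2 = z * conj(z) = (product of roots) = c/a = 1/(1.035) = 0.966184, so |z| = sqrt(0.966184) = 0.9829 for both roots.
Moduli of all roots: 0.9829, 0.9829.
All moduli strictly greater than 1? No.
Verdict: Not invertible.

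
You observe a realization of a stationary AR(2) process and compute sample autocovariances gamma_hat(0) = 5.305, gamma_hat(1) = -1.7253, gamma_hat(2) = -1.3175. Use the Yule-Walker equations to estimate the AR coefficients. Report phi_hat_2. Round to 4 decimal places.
\hat\phi_{2} = -0.3960

The Yule-Walker equations for an AR(p) process read, in matrix form,
  Gamma_p phi = r_p,   with   (Gamma_p)_{ij} = gamma(|i - j|),
                       (r_p)_i = gamma(i),   i,j = 1..p.
Substitute the sample gammas (Toeplitz matrix and right-hand side of size 2):
  Gamma_p = [[5.305, -1.7253], [-1.7253, 5.305]]
  r_p     = [-1.7253, -1.3175]
Written out:
  5.305 phi_1 - 1.7253 phi_2 = -1.7253
  -1.7253 phi_1 + 5.305 phi_2 = -1.3175
Solve by Cramer's rule:
  det = gamma(0)^2 - gamma(1)^2 = (5.305)^2 - (-1.7253)^2 = 28.143025 - 2.97666009 = 25.16636491
  phi_hat_1 = [gamma(1) gamma(0) - gamma(1) gamma(2)] / det = [(-1.7253)(5.305) - (-1.7253)(-1.3175)] / 25.16636491 = -11.42579925 / 25.16636491 = -0.454
  phi_hat_2 = [gamma(0) gamma(2) - gamma(1)^2] / det = [(5.305)(-1.3175) - (-1.7253)^2] / 25.16636491 = -9.96599759 / 25.16636491 = -0.396
So phi_hat = [-0.4540, -0.3960].
Therefore phi_hat_2 = -0.3960.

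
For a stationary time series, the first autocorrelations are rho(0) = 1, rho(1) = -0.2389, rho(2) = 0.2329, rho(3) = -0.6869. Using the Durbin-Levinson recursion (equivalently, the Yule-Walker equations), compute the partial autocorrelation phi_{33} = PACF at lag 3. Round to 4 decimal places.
\phi_{33} = -0.6560

The PACF at lag k is phi_{kk}, the last component of the solution
to the Yule-Walker system G_k phi = r_k where
  (G_k)_{ij} = rho(|i - j|), (r_k)_i = rho(i), i,j = 1..k.
Equivalently, Durbin-Levinson gives phi_{kk} iteratively:
  phi_{11} = rho(1)
  phi_{kk} = [rho(k) - sum_{j=1..k-1} phi_{k-1,j} rho(k-j)]
            / [1 - sum_{j=1..k-1} phi_{k-1,j} rho(j)],
  phi_{k,j} = phi_{k-1,j} - phi_{kk} phi_{k-1,k-j},  j = 1..k-1.
Step k = 1:
  phi_11 = rho(1) = -0.2389.
Step k = 2:
  phi_22 = [rho(2) - phi_11 rho(1)] / [1 - phi_11 rho(1)] = [0.2329 - (-0.2389)(-0.2389)] / [1 - (-0.2389)(-0.2389)]
         = 0.17582679 / 0.94292679 = 0.186469.
  Update: phi_21 = phi_11 - phi_22 phi_11 = -0.2389 - (0.186469)(-0.2389) = -0.194353.
Step k = 3:
  phi_33 = [rho(3) - phi_21 rho(2) - phi_22 rho(1)] / [1 - phi_21 rho(1) - phi_22 rho(2)]
    numerator   = -0.6869 - (-0.194353)(0.2329) - (0.186469)(-0.2389) = -0.59708781
    denominator = 1 - (-0.194353)(-0.2389) - (0.186469)(0.2329) = 0.91014051
  phi_33 = -0.59708781 / 0.91014051 = -0.656.
Therefore phi_{33} = -0.6560.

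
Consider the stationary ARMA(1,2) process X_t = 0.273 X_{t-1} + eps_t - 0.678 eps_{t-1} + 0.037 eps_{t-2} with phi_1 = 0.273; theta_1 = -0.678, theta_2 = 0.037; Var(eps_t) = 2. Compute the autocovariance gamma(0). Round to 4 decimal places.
\gamma(0) = 2.3397

Multiply the model equation by X_{t-k} and take expectations. With theta_0 = psi_0 = 1 and psi_j the MA(infinity) weights, this gives
  gamma(k) - sum_i phi_i gamma(k-i) = c_k,
  c_k = sigma^2 * sum_{j=k..q} theta_j psi_{j-k}   (c_k = 0 for k > q),
using gamma(-m) = gamma(m).
psi-weights needed (psi_j = theta_j + sum_i phi_i psi_{j-i}):
  psi_1 = theta_1 + phi_1 = -0.678 + (0.273) = -0.405
  psi_2 = theta_2 + phi_1 psi_1 = 0.037 + (0.273)(-0.405) = -0.073565
Right-hand sides:
  c_0 = sigma^2 (1 + theta_1 psi_1 + theta_2 psi_2) = 2 * (1 + (-0.678)(-0.405) + (0.037)(-0.073565)) = 2 * 1.271868 = 2.543736
  c_1 = sigma^2 (theta_1 + theta_2 psi_1) = 2 * (-0.678 + (0.037)(-0.405)) = -1.38597
  c_2 = sigma^2 theta_2 = 2 * (0.037) = 0.074
Equations for k = 0 and k = 1 (AR order 1):
  gamma(0) = phi_1 gamma(1) + c_0
  gamma(1) = phi_1 gamma(0) + c_1
Substituting the second into the first: gamma(0) (1 - phi_1^2) = c_0 + phi_1 c_1, so
  gamma(0) = (c_0 + phi_1 c_1) / (1 - phi_1^2) = (2.543736 + (0.273)(-1.38597)) / (1 - (0.273)^2) = 2.165366 / 0.925471 = 2.339745.
Therefore gamma(0) = 2.3397 (to 4 decimal places).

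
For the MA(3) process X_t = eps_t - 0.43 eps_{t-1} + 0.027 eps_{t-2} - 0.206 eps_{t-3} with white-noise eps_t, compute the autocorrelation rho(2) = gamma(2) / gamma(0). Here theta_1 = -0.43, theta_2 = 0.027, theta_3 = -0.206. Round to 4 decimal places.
\rho(2) = 0.0941

For an MA(q) process with theta_0 = 1, the autocovariance is
  gamma(k) = sigma^2 * sum_{i=0..q-k} theta_i * theta_{i+k},
and rho(k) = gamma(k) / gamma(0). Sigma^2 cancels.
  numerator   = (1)*(0.027) + (-0.43)*(-0.206) = 0.11558.
  denominator = (1)^2 + (-0.43)^2 + (0.027)^2 + (-0.206)^2 = 1.228065.
  rho(2) = 0.11558 / 1.228065 = 0.0941.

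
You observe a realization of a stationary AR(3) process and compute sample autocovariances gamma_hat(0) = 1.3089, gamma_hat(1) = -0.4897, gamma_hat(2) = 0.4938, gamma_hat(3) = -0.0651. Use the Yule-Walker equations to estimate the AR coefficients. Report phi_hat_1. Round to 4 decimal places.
\hat\phi_{1} = -0.3250

The Yule-Walker equations for an AR(p) process read, in matrix form,
  Gamma_p phi = r_p,   with   (Gamma_p)_{ij} = gamma(|i - j|),
                       (r_p)_i = gamma(i),   i,j = 1..p.
Substitute the sample gammas (Toeplitz matrix and right-hand side of size 3):
  Gamma_p = [[1.3089, -0.4897, 0.4938], [-0.4897, 1.3089, -0.4897], [0.4938, -0.4897, 1.3089]]
  r_p     = [-0.4897, 0.4938, -0.0651]
Written out (R1..R3):
  (R1) 1.3089 phi_1 - 0.4897 phi_2 + 0.4938 phi_3 = -0.4897
  (R2) -0.4897 phi_1 + 1.3089 phi_2 - 0.4897 phi_3 = 0.4938
  (R3) 0.4938 phi_1 - 0.4897 phi_2 + 1.3089 phi_3 = -0.0651
Gaussian elimination:
  R2 <- R2 - (-0.4897/1.3089) R1 = R2 - (-0.374131) R1:  1.125688 phi_2 - 0.304954 phi_3 = 0.310588
  R3 <- R3 - (0.4938/1.3089) R1 = R3 - (0.377263) R1:  -0.304954 phi_2 + 1.122607 phi_3 = 0.119646
  R3 <- R3 - (-0.304954/1.125688) R2 = R3 - (-0.270905) R2:  1.039994 phi_3 = 0.203786
Back-substitution:
  phi_hat_3 = 0.203786 / 1.039994 = 0.195949
  phi_hat_2 = (0.310588 - (-0.304954)(0.195949)) / 1.125688 = 0.328993
  phi_hat_1 = (-0.4897 - (-0.4897)(0.328993) - (0.4938)(0.195949)) / 1.3089 = -0.324969
So phi_hat = [-0.3250, 0.3290, 0.1959].
Therefore phi_hat_1 = -0.3250.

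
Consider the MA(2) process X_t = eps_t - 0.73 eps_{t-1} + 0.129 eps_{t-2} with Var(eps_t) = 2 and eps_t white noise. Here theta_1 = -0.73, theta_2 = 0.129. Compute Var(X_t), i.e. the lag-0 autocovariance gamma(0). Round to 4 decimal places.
\gamma(0) = 3.0991

For an MA(q) process X_t = eps_t + sum_i theta_i eps_{t-i} with
Var(eps_t) = sigma^2, the variance is
  gamma(0) = sigma^2 * (1 + sum_i theta_i^2).
  sum_i theta_i^2 = (-0.73)^2 + (0.129)^2 = 0.5329 + 0.016641 = 0.549541.
  gamma(0) = 2 * (1 + 0.549541) = 2 * 1.549541 = 3.099082, which rounds to 3.0991.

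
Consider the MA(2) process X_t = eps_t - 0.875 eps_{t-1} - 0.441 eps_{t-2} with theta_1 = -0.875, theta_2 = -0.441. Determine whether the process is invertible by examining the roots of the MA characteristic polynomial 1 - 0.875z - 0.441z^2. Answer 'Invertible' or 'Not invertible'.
\text{Not invertible}

The MA(q) characteristic polynomial is P(z) = 1 - 0.875z - 0.441z^2.
Invertibility requires all roots to lie outside the unit circle, i.e. |z| > 1 for every root.
Set 1 + (-0.875) z + (-0.441) z^2 = 0, i.e. a z^2 + b z + c = 0 with a = -0.441, b = -0.875, c = 1.
Discriminant D = b^2 - 4ac = (-0.875)^2 - 4*(-0.441)*1 = 0.765625 - (-1.764) = 2.529625.
D >= 0, so the roots are real: z = (-b +/- sqrt(D)) / (2a) = (0.875 +/- 1.590479) / (-0.882).
  z_1 = (0.875 + 1.590479) / (-0.882) = -2.7953,   |z_1| = 2.7953.
  z_2 = (0.875 - 1.590479) / (-0.882) = 0.8112,   |z_2| = 0.8112.
Moduli of all roots: 2.7953, 0.8112.
All moduli strictly greater than 1? No.
Verdict: Not invertible.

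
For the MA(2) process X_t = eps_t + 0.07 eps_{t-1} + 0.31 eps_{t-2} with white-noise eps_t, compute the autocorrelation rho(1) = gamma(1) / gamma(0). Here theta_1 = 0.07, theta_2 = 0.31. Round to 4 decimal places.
\rho(1) = 0.0833

For an MA(q) process with theta_0 = 1, the autocovariance is
  gamma(k) = sigma^2 * sum_{i=0..q-k} theta_i * theta_{i+k},
and rho(k) = gamma(k) / gamma(0). Sigma^2 cancels.
  numerator   = (1)*(0.07) + (0.07)*(0.31) = 0.0917.
  denominator = (1)^2 + (0.07)^2 + (0.31)^2 = 1.101.
  rho(1) = 0.0917 / 1.101 = 0.0833.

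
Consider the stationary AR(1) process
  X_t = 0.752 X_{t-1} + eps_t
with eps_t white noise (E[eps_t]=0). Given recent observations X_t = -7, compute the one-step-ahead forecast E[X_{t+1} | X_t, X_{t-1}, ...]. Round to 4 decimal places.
E[X_{t+1} \mid \mathcal F_t] = -5.2640

For an AR(p) model X_t = c + sum_i phi_i X_{t-i} + eps_t, the
one-step-ahead conditional mean is
  E[X_{t+1} | X_t, ...] = c + sum_i phi_i X_{t+1-i}.
Substitute known values:
  E[X_{t+1} | ...] = (0.752) * (-7)
                   = -5.2640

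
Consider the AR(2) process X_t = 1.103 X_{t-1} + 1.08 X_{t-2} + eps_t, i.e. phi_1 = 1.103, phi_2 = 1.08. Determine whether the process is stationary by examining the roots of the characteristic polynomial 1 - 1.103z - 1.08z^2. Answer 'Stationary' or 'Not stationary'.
\text{Not stationary}

The AR(p) characteristic polynomial is P(z) = 1 - 1.103z - 1.08z^2.
Stationarity requires all roots to lie outside the unit circle, i.e. |z| > 1 for every root.
Set 1 + (-1.103) z + (-1.08) z^2 = 0, i.e. a z^2 + b z + c = 0 with a = -1.08, b = -1.103, c = 1.
Discriminant D = b^2 - 4ac = (-1.103)^2 - 4*(-1.08)*1 = 1.216609 - (-4.32) = 5.536609.
D >= 0, so the roots are real: z = (-b +/- sqrt(D)) / (2a) = (1.103 +/- 2.353) / (-2.16).
  z_1 = (1.103 + 2.353) / (-2.16) = -1.6,   |z_1| = 1.6.
  z_2 = (1.103 - 2.353) / (-2.16) = 0.5787,   |z_2| = 0.5787.
Moduli of all roots: 1.6000, 0.5787.
All moduli strictly greater than 1? No.
Verdict: Not stationary.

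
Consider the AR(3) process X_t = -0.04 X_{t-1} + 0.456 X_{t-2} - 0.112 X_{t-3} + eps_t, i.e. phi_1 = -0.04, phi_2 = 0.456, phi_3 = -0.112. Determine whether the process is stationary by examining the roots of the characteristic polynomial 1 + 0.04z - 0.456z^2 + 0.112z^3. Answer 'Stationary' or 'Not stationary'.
\text{Stationary}

The AR(p) characteristic polynomial is P(z) = 1 + 0.04z - 0.456z^2 + 0.112z^3.
Stationarity requires all roots to lie outside the unit circle, i.e. |z| > 1 for every root.
Degree 3: look for a simple real root z0 first, then factor out (1 - z/z0) and solve the remaining quadratic.
Testing z0 = 2.5: P(2.5) = 1 + (0.04)(2.5) + (-0.456)(2.5)^2 + (0.112)(2.5)^3
  = 1 + (0.1) + (-2.85) + (1.75) = 0.  So z_0 = 2.5 is a root, |z_0| = 2.5.
Divide out the factor (1 - 0.4 z) = (1 - z/z0) (since 1/z0 = 0.4):
  P(z) = (1 - 0.4 z)(1 + (0.44) z + (-0.28) z^2)
  [check: z-coef 0.44 - (0.4) = 0.04; z^2-coef -0.28 - (0.4)(0.44) = -0.456; z^3-coef -(0.4)(-0.28) = 0.112.]
Remaining roots from the quadratic factor 1 + (0.44) z + (-0.28) z^2:
  Set 1 + (0.44) z + (-0.28) z^2 = 0, i.e. a z^2 + b z + c = 0 with a = -0.28, b = 0.44, c = 1.
  Discriminant D = b^2 - 4ac = (0.44)^2 - 4*(-0.28)*1 = 0.1936 - (-1.12) = 1.3136.
  D >= 0, so the roots are real: z = (-b +/- sqrt(D)) / (2a) = (-0.44 +/- 1.146124) / (-0.56).
    z_1 = (-0.44 + 1.146124) / (-0.56) = -1.2609,   |z_1| = 1.2609.
    z_2 = (-0.44 - 1.146124) / (-0.56) = 2.8324,   |z_2| = 2.8324.
Moduli of all roots: 2.5000, 1.2609, 2.8324.
All moduli strictly greater than 1? Yes.
Verdict: Stationary.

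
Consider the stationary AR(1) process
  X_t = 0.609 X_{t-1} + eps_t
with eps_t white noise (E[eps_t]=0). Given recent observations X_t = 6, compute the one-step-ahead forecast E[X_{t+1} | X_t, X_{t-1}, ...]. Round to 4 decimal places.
E[X_{t+1} \mid \mathcal F_t] = 3.6540

For an AR(p) model X_t = c + sum_i phi_i X_{t-i} + eps_t, the
one-step-ahead conditional mean is
  E[X_{t+1} | X_t, ...] = c + sum_i phi_i X_{t+1-i}.
Substitute known values:
  E[X_{t+1} | ...] = (0.609) * (6)
                   = 3.6540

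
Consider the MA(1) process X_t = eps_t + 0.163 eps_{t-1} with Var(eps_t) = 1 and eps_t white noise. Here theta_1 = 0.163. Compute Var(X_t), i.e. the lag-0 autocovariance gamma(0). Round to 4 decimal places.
\gamma(0) = 1.0266

For an MA(q) process X_t = eps_t + sum_i theta_i eps_{t-i} with
Var(eps_t) = sigma^2, the variance is
  gamma(0) = sigma^2 * (1 + sum_i theta_i^2).
  sum_i theta_i^2 = (0.163)^2 = 0.026569.
  gamma(0) = 1 * (1 + 0.026569) = 1 * 1.026569 = 1.026569, which rounds to 1.0266.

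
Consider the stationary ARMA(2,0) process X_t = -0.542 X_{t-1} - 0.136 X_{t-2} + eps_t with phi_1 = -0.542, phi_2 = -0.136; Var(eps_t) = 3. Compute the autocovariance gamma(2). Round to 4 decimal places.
\gamma(2) = 0.4852

Multiply the model equation by X_{t-k} and take expectations. With theta_0 = psi_0 = 1 and psi_j the MA(infinity) weights, this gives
  gamma(k) - sum_i phi_i gamma(k-i) = c_k,
  c_k = sigma^2 * sum_{j=k..q} theta_j psi_{j-k}   (c_k = 0 for k > q),
using gamma(-m) = gamma(m).
Pure AR (q = 0): c_0 = sigma^2 = 3, c_k = 0 for k >= 1.
Equations for k = 0, 1, 2 (AR order 2, c_2 = 0):
  (E0) gamma(0) = phi_1 gamma(1) + phi_2 gamma(2) + c_0
  (E1) gamma(1) = phi_1 gamma(0) + phi_2 gamma(1) + c_1
  (E2) gamma(2) = phi_1 gamma(1) + phi_2 gamma(0)
From (E1): gamma(1) = A gamma(0) + B with
  A = phi_1 / (1 - phi_2) = -0.542 / 1.136 = -0.477113,   B = c_1 / (1 - phi_2) = 0 / 1.136 = 0.
Insert (E2) into (E0): gamma(0) (1 - phi_2^2) = phi_1 (1 + phi_2) gamma(1) + c_0.
  phi_1 (1 + phi_2) = (-0.542)(0.864) = -0.468288,   1 - phi_2^2 = 0.981504.
Replace gamma(1) by A gamma(0) + B and collect gamma(0):
  gamma(0) [0.981504 - (-0.468288)(-0.477113)] = c_0 = 3
  gamma(0) * 0.758078 = 3
  gamma(0) = 3 / 0.758078 = 3.957377.
  gamma(1) = A gamma(0) = (-0.477113)(3.957377) = -1.888115.
  gamma(2) = phi_1 gamma(1) + phi_2 gamma(0) = (-0.542)(-1.888115) + (-0.136)(3.957377) = 0.485155.
Therefore gamma(2) = 0.4852 (to 4 decimal places).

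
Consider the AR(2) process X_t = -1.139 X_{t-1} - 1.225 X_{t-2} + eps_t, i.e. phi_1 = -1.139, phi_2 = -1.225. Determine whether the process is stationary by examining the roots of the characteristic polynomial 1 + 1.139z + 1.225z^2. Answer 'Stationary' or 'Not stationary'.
\text{Not stationary}

The AR(p) characteristic polynomial is P(z) = 1 + 1.139z + 1.225z^2.
Stationarity requires all roots to lie outside the unit circle, i.e. |z| > 1 for every root.
Set 1 + (1.139) z + (1.225) z^2 = 0, i.e. a z^2 + b z + c = 0 with a = 1.225, b = 1.139, c = 1.
Discriminant D = b^2 - 4ac = (1.139)^2 - 4*(1.225)*1 = 1.297321 - (4.9) = -3.602679.
D < 0, so the roots are the complex-conjugate pair z = (-b +/- i sqrt(-D)) / (2a) = -0.4649 +/- 0.7747i.
For a conjugate pair |z|^2 = z * conj(z) = (product of roots) = c/a = 1/(1.225) = 0.816327, so |z| = sqrt(0.816327) = 0.9035 for both roots.
Moduli of all roots: 0.9035, 0.9035.
All moduli strictly greater than 1? No.
Verdict: Not stationary.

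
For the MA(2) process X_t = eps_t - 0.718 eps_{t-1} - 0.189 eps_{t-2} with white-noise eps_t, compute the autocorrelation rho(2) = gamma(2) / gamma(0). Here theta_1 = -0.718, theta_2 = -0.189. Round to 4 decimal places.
\rho(2) = -0.1218

For an MA(q) process with theta_0 = 1, the autocovariance is
  gamma(k) = sigma^2 * sum_{i=0..q-k} theta_i * theta_{i+k},
and rho(k) = gamma(k) / gamma(0). Sigma^2 cancels.
  numerator   = (1)*(-0.189) = -0.189.
  denominator = (1)^2 + (-0.718)^2 + (-0.189)^2 = 1.551245.
  rho(2) = -0.189 / 1.551245 = -0.1218.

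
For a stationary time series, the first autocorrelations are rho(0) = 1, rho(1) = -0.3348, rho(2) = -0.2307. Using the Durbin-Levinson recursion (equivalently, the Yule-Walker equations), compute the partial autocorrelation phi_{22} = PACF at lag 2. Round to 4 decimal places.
\phi_{22} = -0.3861

The PACF at lag k is phi_{kk}, the last component of the solution
to the Yule-Walker system G_k phi = r_k where
  (G_k)_{ij} = rho(|i - j|), (r_k)_i = rho(i), i,j = 1..k.
Equivalently, Durbin-Levinson gives phi_{kk} iteratively:
  phi_{11} = rho(1)
  phi_{kk} = [rho(k) - sum_{j=1..k-1} phi_{k-1,j} rho(k-j)]
            / [1 - sum_{j=1..k-1} phi_{k-1,j} rho(j)],
  phi_{k,j} = phi_{k-1,j} - phi_{kk} phi_{k-1,k-j},  j = 1..k-1.
Step k = 1:
  phi_11 = rho(1) = -0.3348.
Step k = 2:
  phi_22 = [rho(2) - phi_11 rho(1)] / [1 - phi_11 rho(1)] = [-0.2307 - (-0.3348)(-0.3348)] / [1 - (-0.3348)(-0.3348)]
         = -0.34279104 / 0.88790896 = -0.3861.
Therefore phi_{22} = -0.3861.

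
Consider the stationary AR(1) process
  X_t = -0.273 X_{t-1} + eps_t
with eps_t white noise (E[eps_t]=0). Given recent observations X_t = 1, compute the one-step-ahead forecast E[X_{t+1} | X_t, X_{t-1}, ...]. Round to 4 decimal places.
E[X_{t+1} \mid \mathcal F_t] = -0.2730

For an AR(p) model X_t = c + sum_i phi_i X_{t-i} + eps_t, the
one-step-ahead conditional mean is
  E[X_{t+1} | X_t, ...] = c + sum_i phi_i X_{t+1-i}.
Substitute known values:
  E[X_{t+1} | ...] = (-0.273) * (1)
                   = -0.2730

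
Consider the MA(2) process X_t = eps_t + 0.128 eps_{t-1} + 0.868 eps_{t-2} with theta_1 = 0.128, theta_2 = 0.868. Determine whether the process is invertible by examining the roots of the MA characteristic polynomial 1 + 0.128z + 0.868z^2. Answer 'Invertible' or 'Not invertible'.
\text{Invertible}

The MA(q) characteristic polynomial is P(z) = 1 + 0.128z + 0.868z^2.
Invertibility requires all roots to lie outside the unit circle, i.e. |z| > 1 for every root.
Set 1 + (0.128) z + (0.868) z^2 = 0, i.e. a z^2 + b z + c = 0 with a = 0.868, b = 0.128, c = 1.
Discriminant D = b^2 - 4ac = (0.128)^2 - 4*(0.868)*1 = 0.016384 - (3.472) = -3.455616.
D < 0, so the roots are the complex-conjugate pair z = (-b +/- i sqrt(-D)) / (2a) = -0.0737 +/- 1.0708i.
For a conjugate pair |z|^2 = z * conj(z) = (product of roots) = c/a = 1/(0.868) = 1.152074, so |z| = sqrt(1.152074) = 1.0733 for both roots.
Moduli of all roots: 1.0733, 1.0733.
All moduli strictly greater than 1? Yes.
Verdict: Invertible.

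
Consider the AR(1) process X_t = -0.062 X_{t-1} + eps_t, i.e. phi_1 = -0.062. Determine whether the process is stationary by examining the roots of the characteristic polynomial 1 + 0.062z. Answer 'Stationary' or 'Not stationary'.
\text{Stationary}

The AR(p) characteristic polynomial is P(z) = 1 + 0.062z.
Stationarity requires all roots to lie outside the unit circle, i.e. |z| > 1 for every root.
This is linear in z: 1 + (0.062) z = 0  =>  z = -1/(0.062) = -16.129032,  |z| = 16.129032.
Moduli of all roots: 16.1290.
All moduli strictly greater than 1? Yes.
Verdict: Stationary.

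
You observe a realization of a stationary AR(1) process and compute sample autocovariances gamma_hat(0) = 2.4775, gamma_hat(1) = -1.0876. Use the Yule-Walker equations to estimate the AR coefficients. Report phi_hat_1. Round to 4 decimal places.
\hat\phi_{1} = -0.4390

The Yule-Walker equations for an AR(p) process read, in matrix form,
  Gamma_p phi = r_p,   with   (Gamma_p)_{ij} = gamma(|i - j|),
                       (r_p)_i = gamma(i),   i,j = 1..p.
Substitute the sample gammas (Toeplitz matrix and right-hand side of size 1):
  Gamma_p = [[2.4775]]
  r_p     = [-1.0876]
With p = 1 this is the single equation gamma(0) phi_1 = gamma(1):
  phi_hat_1 = gamma(1) / gamma(0) = -1.0876 / 2.4775 = -0.4390.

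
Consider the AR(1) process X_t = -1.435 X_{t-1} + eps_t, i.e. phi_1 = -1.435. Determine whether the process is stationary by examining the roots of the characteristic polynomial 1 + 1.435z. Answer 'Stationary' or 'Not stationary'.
\text{Not stationary}

The AR(p) characteristic polynomial is P(z) = 1 + 1.435z.
Stationarity requires all roots to lie outside the unit circle, i.e. |z| > 1 for every root.
This is linear in z: 1 + (1.435) z = 0  =>  z = -1/(1.435) = -0.696864,  |z| = 0.696864.
Moduli of all roots: 0.6969.
All moduli strictly greater than 1? No.
Verdict: Not stationary.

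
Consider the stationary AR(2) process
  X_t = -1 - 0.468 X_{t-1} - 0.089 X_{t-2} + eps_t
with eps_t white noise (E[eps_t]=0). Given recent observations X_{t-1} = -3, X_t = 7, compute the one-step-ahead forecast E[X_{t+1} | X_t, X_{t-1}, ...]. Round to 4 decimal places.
E[X_{t+1} \mid \mathcal F_t] = -4.0090

For an AR(p) model X_t = c + sum_i phi_i X_{t-i} + eps_t, the
one-step-ahead conditional mean is
  E[X_{t+1} | X_t, ...] = c + sum_i phi_i X_{t+1-i}.
Substitute known values:
  E[X_{t+1} | ...] = -1 + (-0.468) * (7) + (-0.089) * (-3)
                   = -4.0090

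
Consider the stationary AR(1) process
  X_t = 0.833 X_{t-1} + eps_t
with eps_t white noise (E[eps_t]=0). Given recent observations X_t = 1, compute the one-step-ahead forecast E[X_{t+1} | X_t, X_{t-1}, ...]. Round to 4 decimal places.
E[X_{t+1} \mid \mathcal F_t] = 0.8330

For an AR(p) model X_t = c + sum_i phi_i X_{t-i} + eps_t, the
one-step-ahead conditional mean is
  E[X_{t+1} | X_t, ...] = c + sum_i phi_i X_{t+1-i}.
Substitute known values:
  E[X_{t+1} | ...] = (0.833) * (1)
                   = 0.8330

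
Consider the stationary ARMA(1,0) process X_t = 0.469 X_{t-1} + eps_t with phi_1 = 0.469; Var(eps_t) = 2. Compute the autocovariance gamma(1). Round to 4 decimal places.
\gamma(1) = 1.2025

Multiply the model equation by X_{t-k} and take expectations. With theta_0 = psi_0 = 1 and psi_j the MA(infinity) weights, this gives
  gamma(k) - sum_i phi_i gamma(k-i) = c_k,
  c_k = sigma^2 * sum_{j=k..q} theta_j psi_{j-k}   (c_k = 0 for k > q),
using gamma(-m) = gamma(m).
Pure AR (q = 0): c_0 = sigma^2 = 2, c_k = 0 for k >= 1.
Equations for k = 0 and k = 1 (AR order 1):
  gamma(0) = phi_1 gamma(1) + c_0
  gamma(1) = phi_1 gamma(0) + c_1
Substituting the second into the first: gamma(0) (1 - phi_1^2) = c_0 + phi_1 c_1, so
  gamma(0) = c_0 / (1 - phi_1^2) = 2 / (1 - (0.469)^2) = 2 / 0.780039 = 2.563974.
  gamma(1) = phi_1 gamma(0) = (0.469)(2.563974) = 1.202504.
Therefore gamma(1) = 1.2025 (to 4 decimal places).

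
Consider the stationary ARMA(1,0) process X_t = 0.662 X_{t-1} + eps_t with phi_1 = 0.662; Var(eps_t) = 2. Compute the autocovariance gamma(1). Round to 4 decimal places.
\gamma(1) = 2.3569

Multiply the model equation by X_{t-k} and take expectations. With theta_0 = psi_0 = 1 and psi_j the MA(infinity) weights, this gives
  gamma(k) - sum_i phi_i gamma(k-i) = c_k,
  c_k = sigma^2 * sum_{j=k..q} theta_j psi_{j-k}   (c_k = 0 for k > q),
using gamma(-m) = gamma(m).
Pure AR (q = 0): c_0 = sigma^2 = 2, c_k = 0 for k >= 1.
Equations for k = 0 and k = 1 (AR order 1):
  gamma(0) = phi_1 gamma(1) + c_0
  gamma(1) = phi_1 gamma(0) + c_1
Substituting the second into the first: gamma(0) (1 - phi_1^2) = c_0 + phi_1 c_1, so
  gamma(0) = c_0 / (1 - phi_1^2) = 2 / (1 - (0.662)^2) = 2 / 0.561756 = 3.560265.
  gamma(1) = phi_1 gamma(0) = (0.662)(3.560265) = 2.356895.
Therefore gamma(1) = 2.3569 (to 4 decimal places).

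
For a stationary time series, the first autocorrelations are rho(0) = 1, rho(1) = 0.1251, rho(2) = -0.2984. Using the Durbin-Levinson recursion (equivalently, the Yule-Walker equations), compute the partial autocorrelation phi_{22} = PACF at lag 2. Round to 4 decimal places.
\phi_{22} = -0.3190

The PACF at lag k is phi_{kk}, the last component of the solution
to the Yule-Walker system G_k phi = r_k where
  (G_k)_{ij} = rho(|i - j|), (r_k)_i = rho(i), i,j = 1..k.
Equivalently, Durbin-Levinson gives phi_{kk} iteratively:
  phi_{11} = rho(1)
  phi_{kk} = [rho(k) - sum_{j=1..k-1} phi_{k-1,j} rho(k-j)]
            / [1 - sum_{j=1..k-1} phi_{k-1,j} rho(j)],
  phi_{k,j} = phi_{k-1,j} - phi_{kk} phi_{k-1,k-j},  j = 1..k-1.
Step k = 1:
  phi_11 = rho(1) = 0.1251.
Step k = 2:
  phi_22 = [rho(2) - phi_11 rho(1)] / [1 - phi_11 rho(1)] = [-0.2984 - (0.1251)(0.1251)] / [1 - (0.1251)(0.1251)]
         = -0.31405001 / 0.98434999 = -0.319.
Therefore phi_{22} = -0.3190.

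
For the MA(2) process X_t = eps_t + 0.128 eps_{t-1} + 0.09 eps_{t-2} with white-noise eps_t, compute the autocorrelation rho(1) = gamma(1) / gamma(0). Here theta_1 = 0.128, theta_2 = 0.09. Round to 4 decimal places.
\rho(1) = 0.1362

For an MA(q) process with theta_0 = 1, the autocovariance is
  gamma(k) = sigma^2 * sum_{i=0..q-k} theta_i * theta_{i+k},
and rho(k) = gamma(k) / gamma(0). Sigma^2 cancels.
  numerator   = (1)*(0.128) + (0.128)*(0.09) = 0.13952.
  denominator = (1)^2 + (0.128)^2 + (0.09)^2 = 1.024484.
  rho(1) = 0.13952 / 1.024484 = 0.1362.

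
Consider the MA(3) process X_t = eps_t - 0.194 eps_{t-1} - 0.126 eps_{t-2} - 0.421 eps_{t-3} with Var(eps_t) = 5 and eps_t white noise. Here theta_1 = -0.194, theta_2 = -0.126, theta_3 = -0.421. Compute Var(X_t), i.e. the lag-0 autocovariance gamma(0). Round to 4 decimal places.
\gamma(0) = 6.1538

For an MA(q) process X_t = eps_t + sum_i theta_i eps_{t-i} with
Var(eps_t) = sigma^2, the variance is
  gamma(0) = sigma^2 * (1 + sum_i theta_i^2).
  sum_i theta_i^2 = (-0.194)^2 + (-0.126)^2 + (-0.421)^2 = 0.037636 + 0.015876 + 0.177241 = 0.230753.
  gamma(0) = 5 * (1 + 0.230753) = 5 * 1.230753 = 6.153765, which rounds to 6.1538.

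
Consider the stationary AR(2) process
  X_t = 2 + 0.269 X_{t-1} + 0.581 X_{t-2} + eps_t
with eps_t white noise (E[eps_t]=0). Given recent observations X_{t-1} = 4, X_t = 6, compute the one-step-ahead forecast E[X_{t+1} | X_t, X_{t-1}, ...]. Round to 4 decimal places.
E[X_{t+1} \mid \mathcal F_t] = 5.9380

For an AR(p) model X_t = c + sum_i phi_i X_{t-i} + eps_t, the
one-step-ahead conditional mean is
  E[X_{t+1} | X_t, ...] = c + sum_i phi_i X_{t+1-i}.
Substitute known values:
  E[X_{t+1} | ...] = 2 + (0.269) * (6) + (0.581) * (4)
                   = 5.9380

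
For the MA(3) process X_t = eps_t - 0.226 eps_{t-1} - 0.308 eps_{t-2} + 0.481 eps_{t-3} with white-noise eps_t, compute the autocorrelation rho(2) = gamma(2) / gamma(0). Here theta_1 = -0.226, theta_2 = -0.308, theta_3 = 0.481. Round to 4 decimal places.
\rho(2) = -0.3026

For an MA(q) process with theta_0 = 1, the autocovariance is
  gamma(k) = sigma^2 * sum_{i=0..q-k} theta_i * theta_{i+k},
and rho(k) = gamma(k) / gamma(0). Sigma^2 cancels.
  numerator   = (1)*(-0.308) + (-0.226)*(0.481) = -0.416706.
  denominator = (1)^2 + (-0.226)^2 + (-0.308)^2 + (0.481)^2 = 1.377301.
  rho(2) = -0.416706 / 1.377301 = -0.3026.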